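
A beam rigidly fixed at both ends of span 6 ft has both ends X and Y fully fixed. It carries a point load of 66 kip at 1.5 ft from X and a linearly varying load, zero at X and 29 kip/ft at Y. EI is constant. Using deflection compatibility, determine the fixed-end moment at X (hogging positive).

M_X = 90.49 kip·ft

Take the two fixed-end moments M_X, M_Y as redundants; the released structure is the simple span XY.
End rotations of the released simple span under the applied load (×1/EI):
  at X: point load 66 at a = 1.5: Pab(L + b)/(6LEI) = 129.9/EI
  at Y: point load 66 at a = 1.5: Pab(L + a)/(6LEI) = 92.81/EI
  at X: triangular load, peak 29: 7w₀L³/(360EI) = 121.8/EI
  at Y: triangular load, peak 29: w₀L³/(45EI) = 139.2/EI
  θ_X0 = 251.7/EI,  θ_Y0 = 232/EI
Flexibility coefficients: a unit moment at one end gives L/(3EI) there and L/(6EI) at the far end, so f₁₁ = f₂₂ = 2/EI and f₁₂ = f₂₁ = 1/EI.
Compatibility — zero rotation at each built-in end:
  2 M_X + 1 M_Y = 251.7
  1 M_X + 2 M_Y = 232
Solving the pair gives M_X = 90.49 kip·ft and M_Y = 70.76 kip·ft (hogging).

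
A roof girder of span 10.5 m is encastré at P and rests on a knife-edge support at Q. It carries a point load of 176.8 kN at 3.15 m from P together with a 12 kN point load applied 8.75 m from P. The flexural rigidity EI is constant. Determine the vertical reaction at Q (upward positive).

R_Q = 30.51 kN

Choose R_Q as the redundant. The primary structure is the cantilever fixed at P.
Free-end deflection of the primary structure under the applied loading (downward +):
  point load 176.8 at a = 3.15: Pa²(3L − a)/(6EI) = 8289/EI
  point load 12 at a = 8.75: Pa²(3L − a)/(6EI) = 3484/EI
  δ_0 = 11773/EI
Tip deflection under a unit load at Q: L³/(3EI) = 385.9/EI.
The prop prevents deflection at Q: R_Q = δ_0/δ_{QQ} = 11773/385.9 = 30.51 kN.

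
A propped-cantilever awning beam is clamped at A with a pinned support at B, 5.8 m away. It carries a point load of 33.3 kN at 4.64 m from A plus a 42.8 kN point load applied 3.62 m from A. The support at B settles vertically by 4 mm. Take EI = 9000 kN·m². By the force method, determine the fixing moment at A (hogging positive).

Release the roller at B. Primary structure: cantilever fixed at A.
Downward deflection at the released point B due to the loads:
  point load 33.3 at a = 4.64: Pa²(3L − a)/(6EI) = 1525/EI
  point load 42.8 at a = 3.62: Pa²(3L − a)/(6EI) = 1288/EI
  δ_0 = 2813/EI
Tip deflection under a unit load at B: L³/(3EI) = 65.04/EI.
With EI = 9000 kN·m²: δ_0 = 0.31253 m and δ_{BB} = 0.007226 m/kN.
Compatibility — the beam at B must follow the support down by 0.004 m: δ_0 − R_B·δ_{BB} = 0.004, so R_B = (0.31253 − 0.004)/0.007226 = 42.7 kN.
Moment equilibrium about A: M_A = Σ(load moments about A) − R_B·L = 309.4 − 42.7×5.8 = 61.81 kN·m.

M_A = 61.81 kN·m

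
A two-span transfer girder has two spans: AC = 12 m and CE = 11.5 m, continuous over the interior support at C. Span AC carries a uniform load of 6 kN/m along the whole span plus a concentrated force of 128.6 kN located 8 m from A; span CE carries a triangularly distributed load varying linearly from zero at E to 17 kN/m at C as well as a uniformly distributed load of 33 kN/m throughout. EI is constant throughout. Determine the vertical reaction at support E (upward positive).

R_E = 175.3 kN

Take M_C as the redundant. Released structure: two simple spans AC and CE with a hinge at C.
Rotations at C on the released spans (each span's end-slope, ×1/EI):
  span AC: UDL 6: wL³/(24EI) = 432/EI
  span AC: point load 128.6 at a = 8: Pab(L + a)/(6LEI) = 1143/EI
  span CE: triangular load, peak 17: w₀L³/(45EI) = 574.6/EI
  span CE: UDL 33: wL³/(24EI) = 2091/EI
  relative rotation θ_0 = (1575 + 2666)/EI = 4241/EI
A unit hogging moment at C produces rotation L₁/(3EI) + L₂/(3EI) = 7.833/EI.
Slope continuity at C: θ_0 = M_C·7.833/EI, so M_C = 4241/7.833 = 541.4 kN·m (hogging).
Span CE, ΣM about E: R_C^{CE}·11.5 = 2932 + 541.4, so R_C^{CE} = 302 kN and R_E = 477.2 − 302 = 175.3 kN.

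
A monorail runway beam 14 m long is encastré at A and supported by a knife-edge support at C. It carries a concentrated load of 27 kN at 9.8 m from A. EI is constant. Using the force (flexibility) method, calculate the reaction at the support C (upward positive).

R_C = 15.21 kN

Take the reaction at C as the redundant and release it; the primary structure is a cantilever fixed at A.
Primary-structure tip deflection at C by superposition:
  point load 27 at a = 9.8: Pa²(3L − a)/(6EI) = 13916/EI
Tip deflection under a unit load at C: L³/(3EI) = 914.7/EI.
The prop prevents deflection at C: R_C = δ_0/δ_{CC} = 13916/914.7 = 15.21 kN.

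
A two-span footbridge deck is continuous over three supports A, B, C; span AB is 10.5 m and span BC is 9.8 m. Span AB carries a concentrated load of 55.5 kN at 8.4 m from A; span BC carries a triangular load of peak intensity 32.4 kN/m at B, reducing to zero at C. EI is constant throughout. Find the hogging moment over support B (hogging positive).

M_B = 143.6 kN·m

Insert a hinge at B; M_B is the redundant, and each span becomes simply supported.
End slopes at the hinge B, treating each span as simply supported:
  span AB: point load 55.5 at a = 8.4: Pab(L + a)/(6LEI) = 293.7/EI
  span BC: triangular load, peak 32.4: w₀L³/(45EI) = 677.7/EI
  relative rotation θ_0 = (293.7 + 677.7)/EI = 971.4/EI
A unit hogging moment at B produces rotation L₁/(3EI) + L₂/(3EI) = 6.767/EI.
Slope continuity at B: θ_0 = M_B·6.767/EI, so M_B = 971.4/6.767 = 143.6 kN·m (hogging).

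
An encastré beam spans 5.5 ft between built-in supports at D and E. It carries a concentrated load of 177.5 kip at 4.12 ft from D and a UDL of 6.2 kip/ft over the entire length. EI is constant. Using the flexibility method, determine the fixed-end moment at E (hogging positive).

M_E = 153.1 kip·ft

Release both end moments; the primary structure is a simply-supported span DE with redundants M_D and M_E.
On the primary (simply-supported) span, the end slopes from the loading are:
  at D: point load 177.5 at a = 4.12: Pab(L + b)/(6LEI) = 210.4/EI
  at E: point load 177.5 at a = 4.12: Pab(L + a)/(6LEI) = 294.2/EI
  at D: UDL 6.2: wL³/(24EI) = 42.98/EI
  at E: UDL 6.2: wL³/(24EI) = 42.98/EI
  θ_D0 = 253.4/EI,  θ_E0 = 337.2/EI
Flexibility coefficients: a unit moment at one end gives L/(3EI) there and L/(6EI) at the far end, so f₁₁ = f₂₂ = 1.833/EI and f₁₂ = f₂₁ = 0.9167/EI.
Compatibility — zero rotation at each built-in end:
  1.833 M_D + 0.9167 M_E = 253.4
  0.9167 M_D + 1.833 M_E = 337.2
Solving the pair gives M_D = 61.67 kip·ft and M_E = 153.1 kip·ft (hogging).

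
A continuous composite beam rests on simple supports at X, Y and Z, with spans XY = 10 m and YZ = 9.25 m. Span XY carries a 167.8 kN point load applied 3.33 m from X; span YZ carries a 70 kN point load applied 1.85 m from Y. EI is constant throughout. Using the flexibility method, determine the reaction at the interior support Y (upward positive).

Insert a hinge at Y; M_Y is the redundant, and each span becomes simply supported.
Discontinuity in slope at Y on the released structure — sum the simple-span end rotations:
  span XY: point load 167.8 at a = 3.33: Pab(L + a)/(6LEI) = 828/EI
  span YZ: point load 70 at a = 1.85: Pab(L + b)/(6LEI) = 287.5/EI
  relative rotation θ_0 = (828 + 287.5)/EI = 1116/EI
A unit hogging moment at Y produces rotation L₁/(3EI) + L₂/(3EI) = 6.417/EI.
Compatibility: M_Y·(L₁+L₂)/(3EI) = θ_0, giving M_Y = 173.8 kN·m (hogging).
Span XY, ΣM about X with M_Y applied at Y: R_Y^{XY}·10 = 558.8 + 173.8, so R_Y^{XY} = 73.26 kN and R_X = 167.8 − 73.26 = 94.54 kN.
Span YZ, ΣM about Z: R_Y^{YZ}·9.25 = 518 + 173.8, so R_Y^{YZ} = 74.79 kN and R_Z = 70 − 74.79 = -4.794 kN.
R_Y = 73.26 + 74.79 = 148.1 kN.

R_Y = 148.1 kN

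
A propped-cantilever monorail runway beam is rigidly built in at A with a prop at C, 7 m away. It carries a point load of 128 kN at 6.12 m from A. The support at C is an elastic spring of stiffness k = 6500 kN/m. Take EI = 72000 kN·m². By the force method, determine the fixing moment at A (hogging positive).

M_A = 119.7 kN·m

Release the roller at C. Primary structure: cantilever fixed at A.
Primary-structure tip deflection at C by superposition:
  point load 128 at a = 6.12: Pa²(3L − a)/(6EI) = 11890/EI
Flexibility coefficient — unit upward force at C: δ_{CC} = L³/(3EI) = 114.3/EI.
With EI = 72000 kN·m²: δ_0 = 0.16513 m and δ_{CC} = 0.001588 m/kN.
Compatibility — the spring shortens by R_C/k under the reaction it provides: δ_0 − R_C·δ_{CC} = R_C/k. With 1/k = 0.000154 m/kN, R_C = δ_0 / (δ_{CC} + 1/k) = 0.16513 / (0.001588 + 0.000154) = 94.81 kN.
Moment equilibrium about A: M_A = Σ(load moments about A) − R_C·L = 783.4 − 94.81×7 = 119.7 kN·m.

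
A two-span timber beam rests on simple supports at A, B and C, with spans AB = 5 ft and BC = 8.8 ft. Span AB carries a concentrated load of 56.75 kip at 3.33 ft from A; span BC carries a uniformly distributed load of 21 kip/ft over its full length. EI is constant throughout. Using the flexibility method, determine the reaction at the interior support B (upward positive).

R_B = 176.8 kip

Insert a hinge at B; M_B is the redundant, and each span becomes simply supported.
Discontinuity in slope at B on the released structure — sum the simple-span end rotations:
  span AB: point load 56.75 at a = 3.33: Pab(L + a)/(6LEI) = 87.63/EI
  span BC: UDL 21: wL³/(24EI) = 596.3/EI
  relative rotation θ_0 = (87.63 + 596.3)/EI = 683.9/EI
A unit hogging moment at B produces rotation L₁/(3EI) + L₂/(3EI) = 4.6/EI.
Slope continuity at B: θ_0 = M_B·4.6/EI, so M_B = 683.9/4.6 = 148.7 kip·ft (hogging).
Span AB, ΣM about A with M_B applied at B: R_B^{AB}·5 = 189 + 148.7, so R_B^{AB} = 67.53 kip and R_A = 56.75 − 67.53 = -10.78 kip.
Span BC, ΣM about C: R_B^{BC}·8.8 = 813.1 + 148.7, so R_B^{BC} = 109.3 kip and R_C = 184.8 − 109.3 = 75.5 kip.
R_B = 67.53 + 109.3 = 176.8 kip.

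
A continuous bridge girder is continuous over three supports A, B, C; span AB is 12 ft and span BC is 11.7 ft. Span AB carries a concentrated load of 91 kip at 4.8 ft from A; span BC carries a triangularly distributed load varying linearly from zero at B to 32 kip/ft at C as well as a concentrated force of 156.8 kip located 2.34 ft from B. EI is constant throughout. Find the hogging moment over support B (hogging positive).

M_B = 349.5 kip·ft

Insert a hinge at B; M_B is the redundant, and each span becomes simply supported.
Rotations at B on the released spans (each span's end-slope, ×1/EI):
  span AB: point load 91 at a = 4.8: Pab(L + a)/(6LEI) = 733.8/EI
  span BC: triangular load, peak 32: 7w₀L³/(360EI) = 996.6/EI
  span BC: point load 156.8 at a = 2.34: Pab(L + b)/(6LEI) = 1030/EI
  relative rotation θ_0 = (733.8 + 2027)/EI = 2761/EI
A unit hogging moment at B produces rotation L₁/(3EI) + L₂/(3EI) = 7.9/EI.
Slope continuity at B: θ_0 = M_B·7.9/EI, so M_B = 2761/7.9 = 349.5 kip·ft (hogging).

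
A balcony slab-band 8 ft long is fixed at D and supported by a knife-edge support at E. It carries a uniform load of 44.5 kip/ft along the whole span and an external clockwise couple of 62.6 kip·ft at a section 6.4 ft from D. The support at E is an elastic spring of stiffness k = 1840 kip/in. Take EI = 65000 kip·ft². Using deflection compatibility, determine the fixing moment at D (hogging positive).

M_D = 348.1 kip·ft

Take the reaction at E as the redundant and release it; the primary structure is a cantilever fixed at D.
Primary-structure tip deflection at E by superposition:
  UDL 44.5: wL⁴/(8EI) = 22784/EI
  clockwise couple 62.6 at a = 6.4: M₀a(2L − a)/(2EI) = 1923/EI
  δ_0 = 24707/EI
Tip deflection under a unit load at E: L³/(3EI) = 170.7/EI.
With EI = 65000 kip·ft²: δ_0 = 0.38011 ft and δ_{EE} = 0.002626 ft/kip.
Compatibility — the spring shortens by R_E/k under the reaction it provides: δ_0 − R_E·δ_{EE} = R_E/k. With 1/k = 1/(1840×12) ft/kip = 0.000045 ft/kip, R_E = δ_0 / (δ_{EE} + 1/k) = 0.38011 / (0.002626 + 0.000045) = 142.3 kip.
Moment equilibrium about D: M_D = Σ(load moments about D) − R_E·L = 1487 − 142.3×8 = 348.1 kip·ft.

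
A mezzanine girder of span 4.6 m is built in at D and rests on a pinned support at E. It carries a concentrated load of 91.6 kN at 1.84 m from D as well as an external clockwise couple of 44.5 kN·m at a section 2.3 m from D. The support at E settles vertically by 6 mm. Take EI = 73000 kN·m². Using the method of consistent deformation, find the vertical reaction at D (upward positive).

R_D = 75.16 kN

Release the roller at E. Primary structure: cantilever fixed at D.
Primary-structure tip deflection at E by superposition:
  point load 91.6 at a = 1.84: Pa²(3L − a)/(6EI) = 618.2/EI
  clockwise couple 44.5 at a = 2.3: M₀a(2L − a)/(2EI) = 353.1/EI
  δ_0 = 971.3/EI
Tip deflection under a unit load at E: L³/(3EI) = 32.45/EI.
With EI = 73000 kN·m²: δ_0 = 0.013305 m and δ_{EE} = 0.000444 m/kN.
Compatibility — the beam at E must follow the support down by 0.006 m: δ_0 − R_E·δ_{EE} = 0.006, so R_E = (0.013305 − 0.006)/0.000444 = 16.44 kN.
Vertical equilibrium: R_D = ΣP − R_E = 91.6 − 16.44 = 75.16 kN.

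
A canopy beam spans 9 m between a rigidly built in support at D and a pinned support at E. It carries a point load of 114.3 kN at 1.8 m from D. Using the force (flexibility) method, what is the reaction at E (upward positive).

R_E = 6.401 kN

Take the reaction at E as the redundant and release it; the primary structure is a cantilever fixed at D.
Downward deflection at the released point E due to the loads:
  point load 114.3 at a = 1.8: Pa²(3L − a)/(6EI) = 1555/EI
Flexibility coefficient — unit upward force at E: δ_{EE} = L³/(3EI) = 243/EI.
Compatibility at E: δ_0 − R_E·δ_{EE} = 0, so R_E = 1555/243 = 6.401 kN.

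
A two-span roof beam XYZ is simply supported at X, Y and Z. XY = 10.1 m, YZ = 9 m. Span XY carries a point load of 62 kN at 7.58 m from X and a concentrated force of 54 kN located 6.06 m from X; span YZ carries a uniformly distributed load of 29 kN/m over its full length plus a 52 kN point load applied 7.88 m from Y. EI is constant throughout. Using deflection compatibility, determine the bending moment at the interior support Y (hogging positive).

Take M_Y as the redundant. Released structure: two simple spans XY and YZ with a hinge at Y.
End slopes at the hinge Y, treating each span as simply supported:
  span XY: point load 62 at a = 7.58: Pab(L + a)/(6LEI) = 345.5/EI
  span XY: point load 54 at a = 6.06: Pab(L + a)/(6LEI) = 352.5/EI
  span YZ: UDL 29: wL³/(24EI) = 880.9/EI
  span YZ: point load 52 at a = 7.88: Pab(L + b)/(6LEI) = 86.01/EI
  relative rotation θ_0 = (698.1 + 966.9)/EI = 1665/EI
A unit hogging moment at Y produces rotation L₁/(3EI) + L₂/(3EI) = 6.367/EI.
Slope continuity at Y: θ_0 = M_Y·6.367/EI, so M_Y = 1665/6.367 = 261.5 kN·m (hogging).

M_Y = 261.5 kN·m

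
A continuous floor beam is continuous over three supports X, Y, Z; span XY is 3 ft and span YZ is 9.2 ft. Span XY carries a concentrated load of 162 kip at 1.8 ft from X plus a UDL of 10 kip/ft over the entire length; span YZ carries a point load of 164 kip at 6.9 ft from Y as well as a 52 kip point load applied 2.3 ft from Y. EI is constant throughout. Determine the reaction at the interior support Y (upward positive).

R_Y = 288.7 kip

Take M_Y as the redundant. Released structure: two simple spans XY and YZ with a hinge at Y.
End slopes at the hinge Y, treating each span as simply supported:
  span XY: point load 162 at a = 1.8: Pab(L + a)/(6LEI) = 93.31/EI
  span XY: UDL 10: wL³/(24EI) = 11.25/EI
  span YZ: point load 164 at a = 6.9: Pab(L + b)/(6LEI) = 542.2/EI
  span YZ: point load 52 at a = 2.3: Pab(L + b)/(6LEI) = 240.7/EI
  relative rotation θ_0 = (104.6 + 782.9)/EI = 887.5/EI
A unit hogging moment at Y produces rotation L₁/(3EI) + L₂/(3EI) = 4.067/EI.
Slope continuity at Y: θ_0 = M_Y·4.067/EI, so M_Y = 887.5/4.067 = 218.2 kip·ft (hogging).
Span XY, ΣM about X with M_Y applied at Y: R_Y^{XY}·3 = 336.6 + 218.2, so R_Y^{XY} = 184.9 kip and R_X = 192 − 184.9 = 7.056 kip.
Span YZ, ΣM about Z: R_Y^{YZ}·9.2 = 736 + 218.2, so R_Y^{YZ} = 103.7 kip and R_Z = 216 − 103.7 = 112.3 kip.
R_Y = 184.9 + 103.7 = 288.7 kip.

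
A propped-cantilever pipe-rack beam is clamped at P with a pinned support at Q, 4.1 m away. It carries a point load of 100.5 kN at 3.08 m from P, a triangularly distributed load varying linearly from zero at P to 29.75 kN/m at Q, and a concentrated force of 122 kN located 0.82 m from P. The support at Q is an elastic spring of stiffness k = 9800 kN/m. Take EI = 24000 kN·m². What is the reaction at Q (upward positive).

R_Q = 94.11 kN

Remove the prop at Q; the released (primary) structure is a cantilever built in at P.
Deflection at Q on the released cantilever, summing each load's contribution:
  point load 100.5 at a = 3.08: Pa²(3L − a)/(6EI) = 1465/EI
  triangular load, peak 29.75 at the free end: 11w₀L⁴/(120EI) = 770.6/EI
  point load 122 at a = 0.82: Pa²(3L − a)/(6EI) = 157/EI
  δ_0 = 2393/EI
Tip deflection under a unit load at Q: L³/(3EI) = 22.97/EI.
With EI = 24000 kN·m²: δ_0 = 0.099692 m and δ_{QQ} = 0.000957 m/kN.
Compatibility — the spring shortens by R_Q/k under the reaction it provides: δ_0 − R_Q·δ_{QQ} = R_Q/k. With 1/k = 0.000102 m/kN, R_Q = δ_0 / (δ_{QQ} + 1/k) = 0.099692 / (0.000957 + 0.000102) = 94.11 kN.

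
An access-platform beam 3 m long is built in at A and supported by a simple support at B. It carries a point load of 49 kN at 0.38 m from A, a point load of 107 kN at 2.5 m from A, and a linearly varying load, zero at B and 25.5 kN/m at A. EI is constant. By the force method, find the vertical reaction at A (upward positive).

R_A = 105 kN

Release the roller at B. Primary structure: cantilever fixed at A.
Deflection at B on the released cantilever, summing each load's contribution:
  point load 49 at a = 0.38: Pa²(3L − a)/(6EI) = 10.17/EI
  point load 107 at a = 2.5: Pa²(3L − a)/(6EI) = 724.5/EI
  triangular load, peak 25.5 at the fixed end: w₀L⁴/(30EI) = 68.85/EI
  δ_0 = 803.5/EI
Tip deflection under a unit load at B: L³/(3EI) = 9/EI.
The prop prevents deflection at B: R_B = δ_0/δ_{BB} = 803.5/9 = 89.28 kN.
Vertical equilibrium: R_A = ΣP − R_B = 194.2 − 89.28 = 105 kN.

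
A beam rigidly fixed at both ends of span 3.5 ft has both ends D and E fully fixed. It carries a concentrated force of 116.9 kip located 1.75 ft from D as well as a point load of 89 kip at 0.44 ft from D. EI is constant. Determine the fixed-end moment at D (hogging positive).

Take the two fixed-end moments M_D, M_E as redundants; the released structure is the simple span DE.
On the primary (simply-supported) span, the end slopes from the loading are:
  at D: point load 116.9 at a = 1.75: Pab(L + b)/(6LEI) = 89.5/EI
  at E: point load 116.9 at a = 1.75: Pab(L + a)/(6LEI) = 89.5/EI
  at D: point load 89 at a = 0.44: Pab(L + b)/(6LEI) = 37.43/EI
  at E: point load 89 at a = 0.44: Pab(L + a)/(6LEI) = 22.48/EI
  θ_D0 = 126.9/EI,  θ_E0 = 112/EI
Flexibility coefficients: a unit moment at one end gives L/(3EI) there and L/(6EI) at the far end, so f₁₁ = f₂₂ = 1.167/EI and f₁₂ = f₂₁ = 0.5833/EI.
Compatibility — zero rotation at each built-in end:
  1.167 M_D + 0.5833 M_E = 126.9
  0.5833 M_D + 1.167 M_E = 112
Solving the pair gives M_D = 81.08 kip·ft and M_E = 55.45 kip·ft (hogging).

M_D = 81.08 kip·ft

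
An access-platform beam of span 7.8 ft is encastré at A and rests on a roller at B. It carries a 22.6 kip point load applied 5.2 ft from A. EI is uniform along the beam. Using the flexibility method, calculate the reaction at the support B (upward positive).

Take the reaction at B as the redundant and release it; the primary structure is a cantilever fixed at A.
Free-end deflection of the primary structure under the applied loading (downward +):
  point load 22.6 at a = 5.2: Pa²(3L − a)/(6EI) = 1854/EI
Tip deflection under a unit load at B: L³/(3EI) = 158.2/EI.
The prop prevents deflection at B: R_B = δ_0/δ_{BB} = 1854/158.2 = 11.72 kip.

R_B = 11.72 kip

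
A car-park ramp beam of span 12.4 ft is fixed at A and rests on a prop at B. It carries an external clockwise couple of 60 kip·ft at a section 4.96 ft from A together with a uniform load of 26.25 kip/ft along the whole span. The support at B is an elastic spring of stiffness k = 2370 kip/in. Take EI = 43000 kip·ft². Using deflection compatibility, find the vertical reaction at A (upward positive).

R_A = 199.1 kip

Release the roller at B. Primary structure: cantilever fixed at A.
Downward deflection at the released point B due to the loads:
  clockwise couple 60 at a = 4.96: M₀a(2L − a)/(2EI) = 2952/EI
  UDL 26.25: wL⁴/(8EI) = 77576/EI
  δ_0 = 80528/EI
Flexibility coefficient — unit upward force at B: δ_{BB} = L³/(3EI) = 635.5/EI.
With EI = 43000 kip·ft²: δ_0 = 1.8727 ft and δ_{BB} = 0.01478 ft/kip.
Compatibility — the spring shortens by R_B/k under the reaction it provides: δ_0 − R_B·δ_{BB} = R_B/k. With 1/k = 1/(2370×12) ft/kip = 0.000035 ft/kip, R_B = δ_0 / (δ_{BB} + 1/k) = 1.8727 / (0.01478 + 0.000035) = 126.4 kip.
Vertical equilibrium: R_A = ΣP − R_B = 325.5 − 126.4 = 199.1 kip.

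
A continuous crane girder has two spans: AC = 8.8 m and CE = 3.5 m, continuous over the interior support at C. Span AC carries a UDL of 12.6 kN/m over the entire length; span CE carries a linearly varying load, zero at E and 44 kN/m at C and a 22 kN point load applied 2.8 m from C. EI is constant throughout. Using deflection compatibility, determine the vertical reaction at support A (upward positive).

Release continuity at C by inserting a hinge; the redundant is the internal moment M_C. The primary structure is two simply-supported spans AC and CE.
Discontinuity in slope at C on the released structure — sum the simple-span end rotations:
  span AC: UDL 12.6: wL³/(24EI) = 357.8/EI
  span CE: triangular load, peak 44: w₀L³/(45EI) = 41.92/EI
  span CE: point load 22 at a = 2.8: Pab(L + b)/(6LEI) = 8.624/EI
  relative rotation θ_0 = (357.8 + 50.55)/EI = 408.3/EI
A unit hogging moment at C produces rotation L₁/(3EI) + L₂/(3EI) = 4.1/EI.
Slope continuity at C: θ_0 = M_C·4.1/EI, so M_C = 408.3/4.1 = 99.59 kN·m (hogging).
Span AC, ΣM about A with M_C applied at C: R_C^{AC}·8.8 = 487.9 + 99.59, so R_C^{AC} = 66.76 kN and R_A = 110.9 − 66.76 = 44.12 kN.

R_A = 44.12 kN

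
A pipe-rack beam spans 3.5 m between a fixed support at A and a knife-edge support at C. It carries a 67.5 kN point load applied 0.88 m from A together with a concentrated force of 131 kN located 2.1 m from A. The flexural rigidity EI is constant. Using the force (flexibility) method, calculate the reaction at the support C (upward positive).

R_C = 62.46 kN

Release the roller at C. Primary structure: cantilever fixed at A.
Downward deflection at the released point C due to the loads:
  point load 67.5 at a = 0.88: Pa²(3L − a)/(6EI) = 83.81/EI
  point load 131 at a = 2.1: Pa²(3L − a)/(6EI) = 808.8/EI
  δ_0 = 892.6/EI
Tip deflection under a unit load at C: L³/(3EI) = 14.29/EI.
Compatibility at C: δ_0 − R_C·δ_{CC} = 0, so R_C = 892.6/14.29 = 62.46 kN.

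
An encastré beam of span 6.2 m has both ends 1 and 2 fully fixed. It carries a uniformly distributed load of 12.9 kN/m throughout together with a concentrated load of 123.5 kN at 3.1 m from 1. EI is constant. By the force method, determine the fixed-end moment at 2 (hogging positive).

Take the two fixed-end moments M_1, M_2 as redundants; the released structure is the simple span 12.
End rotations of the released simple span under the applied load (×1/EI):
  at 1: UDL 12.9: wL³/(24EI) = 128.1/EI
  at 2: UDL 12.9: wL³/(24EI) = 128.1/EI
  at 1: point load 123.5 at a = 3.1: Pab(L + b)/(6LEI) = 296.7/EI
  at 2: point load 123.5 at a = 3.1: Pab(L + a)/(6LEI) = 296.7/EI
  θ_10 = 424.8/EI,  θ_20 = 424.8/EI
Flexibility coefficients: a unit moment at one end gives L/(3EI) there and L/(6EI) at the far end, so f₁₁ = f₂₂ = 2.067/EI and f₁₂ = f₂₁ = 1.033/EI.
Compatibility — zero rotation at each built-in end:
  2.067 M_1 + 1.033 M_2 = 424.8
  1.033 M_1 + 2.067 M_2 = 424.8
Solving the pair gives M_1 = 137 kN·m and M_2 = 137 kN·m (hogging).

M_2 = 137 kN·m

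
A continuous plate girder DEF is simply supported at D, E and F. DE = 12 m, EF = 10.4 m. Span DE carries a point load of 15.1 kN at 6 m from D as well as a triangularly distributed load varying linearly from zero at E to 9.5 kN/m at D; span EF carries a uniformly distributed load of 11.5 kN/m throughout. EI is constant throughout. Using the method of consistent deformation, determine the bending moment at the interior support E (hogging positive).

M_E = 133.1 kN·m

Release continuity at E by inserting a hinge; the redundant is the internal moment M_E. The primary structure is two simply-supported spans DE and EF.
Discontinuity in slope at E on the released structure — sum the simple-span end rotations:
  span DE: point load 15.1 at a = 6: Pab(L + a)/(6LEI) = 135.9/EI
  span DE: triangular load, peak 9.5: 7w₀L³/(360EI) = 319.2/EI
  span EF: UDL 11.5: wL³/(24EI) = 539/EI
  relative rotation θ_0 = (455.1 + 539)/EI = 994.1/EI
A unit hogging moment at E produces rotation L₁/(3EI) + L₂/(3EI) = 7.467/EI.
Slope continuity at E: θ_0 = M_E·7.467/EI, so M_E = 994.1/7.467 = 133.1 kN·m (hogging).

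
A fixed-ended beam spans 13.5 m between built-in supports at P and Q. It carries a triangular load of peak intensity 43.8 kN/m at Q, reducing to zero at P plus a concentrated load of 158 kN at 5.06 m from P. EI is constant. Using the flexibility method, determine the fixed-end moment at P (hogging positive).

Take the two fixed-end moments M_P, M_Q as redundants; the released structure is the simple span PQ.
End rotations of the released simple span under the applied load (×1/EI):
  at P: triangular load, peak 43.8: 7w₀L³/(360EI) = 2095/EI
  at Q: triangular load, peak 43.8: w₀L³/(45EI) = 2395/EI
  at P: point load 158 at a = 5.06: Pab(L + b)/(6LEI) = 1828/EI
  at Q: point load 158 at a = 5.06: Pab(L + a)/(6LEI) = 1546/EI
  θ_P0 = 3923/EI,  θ_Q0 = 3941/EI
Flexibility coefficients: a unit moment at one end gives L/(3EI) there and L/(6EI) at the far end, so f₁₁ = f₂₂ = 4.5/EI and f₁₂ = f₂₁ = 2.25/EI.
Compatibility — zero rotation at each built-in end:
  4.5 M_P + 2.25 M_Q = 3923
  2.25 M_P + 4.5 M_Q = 3941
Solving the pair gives M_P = 578.6 kN·m and M_Q = 586.5 kN·m (hogging).

M_P = 578.6 kN·m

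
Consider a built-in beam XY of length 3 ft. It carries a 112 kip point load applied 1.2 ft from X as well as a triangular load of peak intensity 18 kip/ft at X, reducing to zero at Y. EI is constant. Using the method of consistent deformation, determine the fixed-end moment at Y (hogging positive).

M_Y = 37.66 kip·ft

Take the two fixed-end moments M_X, M_Y as redundants; the released structure is the simple span XY.
On the primary (simply-supported) span, the end slopes from the loading are:
  at X: point load 112 at a = 1.2: Pab(L + b)/(6LEI) = 64.51/EI
  at Y: point load 112 at a = 1.2: Pab(L + a)/(6LEI) = 56.45/EI
  at X: triangular load, peak 18: w₀L³/(45EI) = 10.8/EI
  at Y: triangular load, peak 18: 7w₀L³/(360EI) = 9.45/EI
  θ_X0 = 75.31/EI,  θ_Y0 = 65.9/EI
Flexibility coefficients: a unit moment at one end gives L/(3EI) there and L/(6EI) at the far end, so f₁₁ = f₂₂ = 1/EI and f₁₂ = f₂₁ = 0.5/EI.
Compatibility — zero rotation at each built-in end:
  1 M_X + 0.5 M_Y = 75.31
  0.5 M_X + 1 M_Y = 65.9
Solving the pair gives M_X = 56.48 kip·ft and M_Y = 37.66 kip·ft (hogging).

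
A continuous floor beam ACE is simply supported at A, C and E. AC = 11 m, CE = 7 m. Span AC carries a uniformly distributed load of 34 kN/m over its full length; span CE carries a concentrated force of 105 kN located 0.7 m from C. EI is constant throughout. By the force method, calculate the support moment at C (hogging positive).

Release continuity at C by inserting a hinge; the redundant is the internal moment M_C. The primary structure is two simply-supported spans AC and CE.
Rotations at C on the released spans (each span's end-slope, ×1/EI):
  span AC: UDL 34: wL³/(24EI) = 1886/EI
  span CE: point load 105 at a = 0.7: Pab(L + b)/(6LEI) = 146.6/EI
  relative rotation θ_0 = (1886 + 146.6)/EI = 2032/EI
A unit hogging moment at C produces rotation L₁/(3EI) + L₂/(3EI) = 6/EI.
Compatibility: M_C·(L₁+L₂)/(3EI) = θ_0, giving M_C = 338.7 kN·m (hogging).

M_C = 338.7 kN·m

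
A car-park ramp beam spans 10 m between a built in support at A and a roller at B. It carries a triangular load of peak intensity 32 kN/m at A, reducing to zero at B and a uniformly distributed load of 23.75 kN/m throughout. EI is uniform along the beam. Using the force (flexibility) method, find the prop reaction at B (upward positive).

R_B = 121.1 kN

Remove the prop at B; the released (primary) structure is a cantilever built in at A.
Free-end deflection of the primary structure under the applied loading (downward +):
  triangular load, peak 32 at the fixed end: w₀L⁴/(30EI) = 10667/EI
  UDL 23.75: wL⁴/(8EI) = 29688/EI
  δ_0 = 40354/EI
Flexibility coefficient — unit upward force at B: δ_{BB} = L³/(3EI) = 333.3/EI.
Compatibility at B: δ_0 − R_B·δ_{BB} = 0, so R_B = 40354/333.3 = 121.1 kN.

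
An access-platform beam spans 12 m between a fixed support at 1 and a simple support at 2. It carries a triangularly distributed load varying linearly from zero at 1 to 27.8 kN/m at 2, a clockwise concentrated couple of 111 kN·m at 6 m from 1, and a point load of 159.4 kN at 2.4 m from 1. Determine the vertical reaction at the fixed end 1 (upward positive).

Release the roller at 2. Primary structure: cantilever fixed at 1.
Primary-structure tip deflection at 2 by superposition:
  triangular load, peak 27.8 at the free end: 11w₀L⁴/(120EI) = 52842/EI
  clockwise couple 111 at a = 6: M₀a(2L − a)/(2EI) = 5994/EI
  point load 159.4 at a = 2.4: Pa²(3L − a)/(6EI) = 5142/EI
  δ_0 = 63978/EI
Tip deflection under a unit load at 2: L³/(3EI) = 576/EI.
The prop prevents deflection at 2: R_2 = δ_0/δ_{22} = 63978/576 = 111.1 kN.
Vertical equilibrium: R_1 = ΣP − R_2 = 326.2 − 111.1 = 215.1 kN.

R_1 = 215.1 kN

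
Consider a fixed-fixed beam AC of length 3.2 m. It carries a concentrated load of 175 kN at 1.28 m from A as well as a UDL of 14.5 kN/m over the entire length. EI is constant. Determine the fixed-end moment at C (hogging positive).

M_C = 66.13 kN·m

Release both end moments; the primary structure is a simply-supported span AC with redundants M_A and M_C.
Simple-span end rotations at A and C under the given loads:
  at A: point load 175 at a = 1.28: Pab(L + b)/(6LEI) = 114.7/EI
  at C: point load 175 at a = 1.28: Pab(L + a)/(6LEI) = 100.4/EI
  at A: UDL 14.5: wL³/(24EI) = 19.8/EI
  at C: UDL 14.5: wL³/(24EI) = 19.8/EI
  θ_A0 = 134.5/EI,  θ_C0 = 120.1/EI
Flexibility coefficients: a unit moment at one end gives L/(3EI) there and L/(6EI) at the far end, so f₁₁ = f₂₂ = 1.067/EI and f₁₂ = f₂₁ = 0.5333/EI.
Compatibility — zero rotation at each built-in end:
  1.067 M_A + 0.5333 M_C = 134.5
  0.5333 M_A + 1.067 M_C = 120.1
Solving the pair gives M_A = 93.01 kN·m and M_C = 66.13 kN·m (hogging).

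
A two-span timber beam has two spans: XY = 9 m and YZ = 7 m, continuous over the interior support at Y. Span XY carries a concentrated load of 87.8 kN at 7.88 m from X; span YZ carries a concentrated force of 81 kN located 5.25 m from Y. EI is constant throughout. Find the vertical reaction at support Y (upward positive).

R_Y = 116 kN

Take M_Y as the redundant. Released structure: two simple spans XY and YZ with a hinge at Y.
Rotations at Y on the released spans (each span's end-slope, ×1/EI):
  span XY: point load 87.8 at a = 7.88: Pab(L + a)/(6LEI) = 242.2/EI
  span YZ: point load 81 at a = 5.25: Pab(L + b)/(6LEI) = 155/EI
  relative rotation θ_0 = (242.2 + 155)/EI = 397.3/EI
A unit hogging moment at Y produces rotation L₁/(3EI) + L₂/(3EI) = 5.333/EI.
Slope continuity at Y: θ_0 = M_Y·5.333/EI, so M_Y = 397.3/5.333 = 74.49 kN·m (hogging).
Span XY, ΣM about X with M_Y applied at Y: R_Y^{XY}·9 = 691.9 + 74.49, so R_Y^{XY} = 85.15 kN and R_X = 87.8 − 85.15 = 2.65 kN.
Span YZ, ΣM about Z: R_Y^{YZ}·7 = 141.8 + 74.49, so R_Y^{YZ} = 30.89 kN and R_Z = 81 − 30.89 = 50.11 kN.
R_Y = 85.15 + 30.89 = 116 kN.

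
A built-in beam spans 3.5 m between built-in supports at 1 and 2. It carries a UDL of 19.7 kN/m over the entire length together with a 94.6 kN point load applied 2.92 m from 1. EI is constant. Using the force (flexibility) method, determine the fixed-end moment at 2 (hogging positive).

Release both end moments; the primary structure is a simply-supported span 12 with redundants M_1 and M_2.
Simple-span end rotations at 1 and 2 under the given loads:
  at 1: UDL 19.7: wL³/(24EI) = 35.19/EI
  at 2: UDL 19.7: wL³/(24EI) = 35.19/EI
  at 1: point load 94.6 at a = 2.92: Pab(L + b)/(6LEI) = 31.13/EI
  at 2: point load 94.6 at a = 2.92: Pab(L + a)/(6LEI) = 48.98/EI
  θ_10 = 66.32/EI,  θ_20 = 84.17/EI
Flexibility coefficients: a unit moment at one end gives L/(3EI) there and L/(6EI) at the far end, so f₁₁ = f₂₂ = 1.167/EI and f₁₂ = f₂₁ = 0.5833/EI.
Compatibility — zero rotation at each built-in end:
  1.167 M_1 + 0.5833 M_2 = 66.32
  0.5833 M_1 + 1.167 M_2 = 84.17
Solving the pair gives M_1 = 27.7 kN·m and M_2 = 58.3 kN·m (hogging).

M_2 = 58.3 kN·m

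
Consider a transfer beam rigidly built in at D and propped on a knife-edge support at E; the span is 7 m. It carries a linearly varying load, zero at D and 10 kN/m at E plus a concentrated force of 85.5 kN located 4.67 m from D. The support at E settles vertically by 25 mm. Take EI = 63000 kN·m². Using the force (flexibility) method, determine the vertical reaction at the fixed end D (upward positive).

R_D = 70.64 kN

Remove the prop at E; the released (primary) structure is a cantilever built in at D.
Deflection at E on the released cantilever, summing each load's contribution:
  triangular load, peak 10 at the free end: 11w₀L⁴/(120EI) = 2201/EI
  point load 85.5 at a = 4.67: Pa²(3L − a)/(6EI) = 5075/EI
  δ_0 = 7276/EI
Flexibility coefficient — unit upward force at E: δ_{EE} = L³/(3EI) = 114.3/EI.
With EI = 63000 kN·m²: δ_0 = 0.11549 m and δ_{EE} = 0.001815 m/kN.
Compatibility — the beam at E must follow the support down by 0.025 m: δ_0 − R_E·δ_{EE} = 0.025, so R_E = (0.11549 − 0.025)/0.001815 = 49.86 kN.
Vertical equilibrium: R_D = ΣP − R_E = 120.5 − 49.86 = 70.64 kN.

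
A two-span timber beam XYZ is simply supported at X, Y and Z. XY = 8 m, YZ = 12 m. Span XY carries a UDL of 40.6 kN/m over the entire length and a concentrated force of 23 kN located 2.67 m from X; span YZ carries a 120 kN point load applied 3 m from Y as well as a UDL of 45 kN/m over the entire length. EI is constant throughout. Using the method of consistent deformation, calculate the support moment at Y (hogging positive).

M_Y = 768.6 kN·m

Take M_Y as the redundant. Released structure: two simple spans XY and YZ with a hinge at Y.
End slopes at the hinge Y, treating each span as simply supported:
  span XY: UDL 40.6: wL³/(24EI) = 866.1/EI
  span XY: point load 23 at a = 2.67: Pab(L + a)/(6LEI) = 72.76/EI
  span YZ: point load 120 at a = 3: Pab(L + b)/(6LEI) = 945/EI
  span YZ: UDL 45: wL³/(24EI) = 3240/EI
  relative rotation θ_0 = (938.9 + 4185)/EI = 5124/EI
A unit hogging moment at Y produces rotation L₁/(3EI) + L₂/(3EI) = 6.667/EI.
Slope continuity at Y: θ_0 = M_Y·6.667/EI, so M_Y = 5124/6.667 = 768.6 kN·m (hogging).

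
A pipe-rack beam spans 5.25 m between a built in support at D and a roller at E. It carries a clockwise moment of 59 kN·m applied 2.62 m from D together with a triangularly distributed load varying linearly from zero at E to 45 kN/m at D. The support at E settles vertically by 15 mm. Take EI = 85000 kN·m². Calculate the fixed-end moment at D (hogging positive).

M_D = 214.2 kN·m

Release the roller at E. Primary structure: cantilever fixed at D.
Deflection at E on the released cantilever, summing each load's contribution:
  clockwise couple 59 at a = 2.62: M₀a(2L − a)/(2EI) = 609/EI
  triangular load, peak 45 at the fixed end: w₀L⁴/(30EI) = 1140/EI
  δ_0 = 1749/EI
Flexibility coefficient — unit upward force at E: δ_{EE} = L³/(3EI) = 48.23/EI.
With EI = 85000 kN·m²: δ_0 = 0.020572 m and δ_{EE} = 0.000567 m/kN.
Compatibility — the beam at E must follow the support down by 0.015 m: δ_0 − R_E·δ_{EE} = 0.015, so R_E = (0.020572 − 0.015)/0.000567 = 9.818 kN.
Moment equilibrium about D: M_D = Σ(load moments about D) − R_E·L = 265.7 − 9.818×5.25 = 214.2 kN·m.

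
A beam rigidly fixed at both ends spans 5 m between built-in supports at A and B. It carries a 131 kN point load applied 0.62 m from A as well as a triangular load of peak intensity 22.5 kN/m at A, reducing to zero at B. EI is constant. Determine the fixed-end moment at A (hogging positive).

Release both end moments; the primary structure is a simply-supported span AB with redundants M_A and M_B.
Simple-span end rotations at A and B under the given loads:
  at A: point load 131 at a = 0.62: Pab(L + b)/(6LEI) = 111.2/EI
  at B: point load 131 at a = 0.62: Pab(L + a)/(6LEI) = 66.64/EI
  at A: triangular load, peak 22.5: w₀L³/(45EI) = 62.5/EI
  at B: triangular load, peak 22.5: 7w₀L³/(360EI) = 54.69/EI
  θ_A0 = 173.7/EI,  θ_B0 = 121.3/EI
Flexibility coefficients: a unit moment at one end gives L/(3EI) there and L/(6EI) at the far end, so f₁₁ = f₂₂ = 1.667/EI and f₁₂ = f₂₁ = 0.8333/EI.
Compatibility — zero rotation at each built-in end:
  1.667 M_A + 0.8333 M_B = 173.7
  0.8333 M_A + 1.667 M_B = 121.3
Solving the pair gives M_A = 90.45 kN·m and M_B = 27.57 kN·m (hogging).

M_A = 90.45 kN·m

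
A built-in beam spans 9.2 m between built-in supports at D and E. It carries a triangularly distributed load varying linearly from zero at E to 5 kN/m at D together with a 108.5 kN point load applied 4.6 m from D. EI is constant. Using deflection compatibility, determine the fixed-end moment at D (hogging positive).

Take the two fixed-end moments M_D, M_E as redundants; the released structure is the simple span DE.
End rotations of the released simple span under the applied load (×1/EI):
  at D: triangular load, peak 5: w₀L³/(45EI) = 86.52/EI
  at E: triangular load, peak 5: 7w₀L³/(360EI) = 75.71/EI
  at D: point load 108.5 at a = 4.6: Pab(L + b)/(6LEI) = 574/EI
  at E: point load 108.5 at a = 4.6: Pab(L + a)/(6LEI) = 574/EI
  θ_D0 = 660.5/EI,  θ_E0 = 649.7/EI
Flexibility coefficients: a unit moment at one end gives L/(3EI) there and L/(6EI) at the far end, so f₁₁ = f₂₂ = 3.067/EI and f₁₂ = f₂₁ = 1.533/EI.
Compatibility — zero rotation at each built-in end:
  3.067 M_D + 1.533 M_E = 660.5
  1.533 M_D + 3.067 M_E = 649.7
Solving the pair gives M_D = 145.9 kN·m and M_E = 138.9 kN·m (hogging).

M_D = 145.9 kN·m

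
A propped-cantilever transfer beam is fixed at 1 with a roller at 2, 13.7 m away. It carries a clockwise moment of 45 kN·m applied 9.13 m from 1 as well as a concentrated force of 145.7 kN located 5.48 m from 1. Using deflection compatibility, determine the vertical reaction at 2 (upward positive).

R_2 = 34.68 kN

Take the reaction at 2 as the redundant and release it; the primary structure is a cantilever fixed at 1.
Downward deflection at the released point 2 due to the loads:
  clockwise couple 45 at a = 9.13: M₀a(2L − a)/(2EI) = 3753/EI
  point load 145.7 at a = 5.48: Pa²(3L − a)/(6EI) = 25975/EI
  δ_0 = 29729/EI
Flexibility coefficient — unit upward force at 2: δ_{22} = L³/(3EI) = 857.1/EI.
Compatibility at 2: δ_0 − R_2·δ_{22} = 0, so R_2 = 29729/857.1 = 34.68 kN.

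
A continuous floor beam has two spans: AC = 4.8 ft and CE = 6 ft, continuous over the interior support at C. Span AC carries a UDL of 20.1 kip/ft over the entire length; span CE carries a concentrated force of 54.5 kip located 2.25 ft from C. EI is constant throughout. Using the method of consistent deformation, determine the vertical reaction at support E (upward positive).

R_E = 10.38 kip

Release continuity at C by inserting a hinge; the redundant is the internal moment M_C. The primary structure is two simply-supported spans AC and CE.
End slopes at the hinge C, treating each span as simply supported:
  span AC: UDL 20.1: wL³/(24EI) = 92.62/EI
  span CE: point load 54.5 at a = 2.25: Pab(L + b)/(6LEI) = 124.5/EI
  relative rotation θ_0 = (92.62 + 124.5)/EI = 217.2/EI
A unit hogging moment at C produces rotation L₁/(3EI) + L₂/(3EI) = 3.6/EI.
Slope continuity at C: θ_0 = M_C·3.6/EI, so M_C = 217.2/3.6 = 60.32 kip·ft (hogging).
Span CE, ΣM about E: R_C^{CE}·6 = 204.4 + 60.32, so R_C^{CE} = 44.12 kip and R_E = 54.5 − 44.12 = 10.38 kip.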